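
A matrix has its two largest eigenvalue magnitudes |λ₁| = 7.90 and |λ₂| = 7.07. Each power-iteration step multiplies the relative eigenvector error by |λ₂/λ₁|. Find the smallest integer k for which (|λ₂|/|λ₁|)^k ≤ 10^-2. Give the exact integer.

42

|λ₂/λ₁| = 7.07/7.90 = 0.89494
Need k ≥ ln(10^-2) / ln(0.89494) = -4.6052 / -0.1110 ≈ 41.487
Smallest integer k satisfying the bound: 42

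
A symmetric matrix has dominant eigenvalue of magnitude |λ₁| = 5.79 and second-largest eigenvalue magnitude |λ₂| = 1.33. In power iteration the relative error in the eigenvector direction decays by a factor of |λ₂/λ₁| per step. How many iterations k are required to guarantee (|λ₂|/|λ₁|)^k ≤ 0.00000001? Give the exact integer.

|λ₂/λ₁| = 1.33/5.79 = 0.22971
Need k ≥ ln(0.00000001) / ln(0.22971) = -18.4207 / -1.4710 ≈ 12.523
Smallest integer k satisfying the bound: 13

13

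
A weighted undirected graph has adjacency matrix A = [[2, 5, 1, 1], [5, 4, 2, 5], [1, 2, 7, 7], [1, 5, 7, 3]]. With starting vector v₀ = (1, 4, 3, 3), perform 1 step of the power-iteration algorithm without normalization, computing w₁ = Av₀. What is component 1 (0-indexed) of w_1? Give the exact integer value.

42

w1 = Av₀ = (28, 42, 51, 51)
The requested component of w1 is 42.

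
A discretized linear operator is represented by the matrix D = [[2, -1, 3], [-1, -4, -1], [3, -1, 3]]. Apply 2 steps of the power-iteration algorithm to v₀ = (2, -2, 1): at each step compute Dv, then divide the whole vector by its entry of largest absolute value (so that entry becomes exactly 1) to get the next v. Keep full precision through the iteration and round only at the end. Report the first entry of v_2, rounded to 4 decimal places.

Dv0 = (9.00000, 5.00000, 11.00000); divide by 11.00000 → v1 = (0.81818, 0.45455, 1.00000)
Dv1 = (4.18182, -3.63636, 5.00000); divide by 5.00000 → v2 = (0.83636, -0.72727, 1.00000)
Requested entry of v2: 46/55 = 0.8364

0.8364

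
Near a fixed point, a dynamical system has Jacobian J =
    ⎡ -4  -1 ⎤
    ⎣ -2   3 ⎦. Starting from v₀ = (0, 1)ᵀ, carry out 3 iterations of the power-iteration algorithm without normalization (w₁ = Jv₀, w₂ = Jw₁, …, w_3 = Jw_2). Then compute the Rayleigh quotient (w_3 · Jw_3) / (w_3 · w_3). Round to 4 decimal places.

2.8482

w1 = Jv₀ = ((-4)·0 + (-1)·1; (-2)·0 + 3·1) = (-1, 3)
w2 = Jw1 = ((-4)·(-1) + (-1)·3; (-2)·(-1) + 3·3) = (1, 11)
w3 = Jw2 = (-15, 31)
Jw3 = (29, 123)
w3·Jw3 = (-15)·29 + 31·123 = 3378; w3·w3 = (-15)·(-15) + 31·31 = 1186
λ ≈ 3378/1186 = 2.8482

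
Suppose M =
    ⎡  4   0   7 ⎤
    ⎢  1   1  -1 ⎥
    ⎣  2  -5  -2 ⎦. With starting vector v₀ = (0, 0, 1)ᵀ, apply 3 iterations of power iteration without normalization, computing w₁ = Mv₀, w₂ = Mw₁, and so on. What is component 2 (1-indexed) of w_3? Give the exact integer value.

-1

w1 = Mv₀ = (4·0 + 0·0 + 7·1; 1·0 + 1·0 + (-1)·1; 2·0 + (-5)·0 + (-2)·1) = (7, -1, -2)
w2 = Mw1 = (4·7 + 0·(-1) + 7·(-2); 1·7 + 1·(-1) + (-1)·(-2); 2·7 + (-5)·(-1) + (-2)·(-2)) = (14, 8, 23)
w3 = Mw2 = (217, -1, -58)
The requested component of w3 is -1.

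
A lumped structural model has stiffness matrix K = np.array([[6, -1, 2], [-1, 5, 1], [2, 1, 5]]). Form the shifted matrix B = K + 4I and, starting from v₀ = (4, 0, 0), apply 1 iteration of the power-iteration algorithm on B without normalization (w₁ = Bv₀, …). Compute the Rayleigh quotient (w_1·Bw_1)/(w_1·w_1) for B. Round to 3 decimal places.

B = K + 4I has rows (10, -1, 2); (-1, 9, 1); (2, 1, 9)
w1 = Bv₀ = (10·4 + (-1)·0 + 2·0; (-1)·4 + 9·0 + 1·0; 2·4 + 1·0 + 9·0) = (40, -4, 8)
Bw1 = (420, -68, 148)
w1·Bw1 = 18256; w1·w1 = 1680; μ ≈ 18256/1680 = 10.867

μ ≈ 10.867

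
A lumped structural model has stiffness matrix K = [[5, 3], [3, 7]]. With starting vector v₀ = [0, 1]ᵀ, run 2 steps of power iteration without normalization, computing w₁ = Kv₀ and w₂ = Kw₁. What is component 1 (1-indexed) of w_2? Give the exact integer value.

36

w1 = Kv₀ = (3, 7)
w2 = Kw1 = (36, 58)
The requested component of w2 is 36.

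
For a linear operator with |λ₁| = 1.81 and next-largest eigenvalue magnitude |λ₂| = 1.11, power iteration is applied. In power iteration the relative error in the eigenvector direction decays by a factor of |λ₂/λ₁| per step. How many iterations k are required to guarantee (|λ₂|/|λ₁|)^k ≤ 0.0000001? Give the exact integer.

|λ₂/λ₁| = 1.11/1.81 = 0.61326
Need k ≥ ln(0.0000001) / ln(0.61326) = -16.1181 / -0.4890 ≈ 32.964
Smallest integer k satisfying the bound: 33

33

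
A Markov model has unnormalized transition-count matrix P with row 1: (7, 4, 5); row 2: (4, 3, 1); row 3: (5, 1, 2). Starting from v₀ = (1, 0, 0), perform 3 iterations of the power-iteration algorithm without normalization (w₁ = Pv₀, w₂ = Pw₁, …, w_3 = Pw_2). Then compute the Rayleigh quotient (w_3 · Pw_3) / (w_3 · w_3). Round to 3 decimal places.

w1 = Pv₀ = (7·1 + 4·0 + 5·0; 4·1 + 3·0 + 1·0; 5·1 + 1·0 + 2·0) = (7, 4, 5)
w2 = Pw1 = (7·7 + 4·4 + 5·5; 4·7 + 3·4 + 1·5; 5·7 + 1·4 + 2·5) = (90, 45, 49)
w3 = Pw2 = (1055, 544, 593)
Pw3 = (12526, 6445, 7005)
w3·Pw3 = 1055·12526 + 544·6445 + 593·7005 = 20874975; w3·w3 = 1055·1055 + 544·544 + 593·593 = 1760610
λ ≈ 20874975/1760610 = 11.857

11.857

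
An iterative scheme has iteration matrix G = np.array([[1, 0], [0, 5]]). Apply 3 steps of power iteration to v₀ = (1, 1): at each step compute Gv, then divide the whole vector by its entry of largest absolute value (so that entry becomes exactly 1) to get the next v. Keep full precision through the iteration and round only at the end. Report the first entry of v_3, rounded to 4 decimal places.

Gv0 = (1.00000, 5.00000); divide by 5.00000 → v1 = (0.20000, 1.00000)
Gv1 = (0.20000, 5.00000); divide by 5.00000 → v2 = (0.04000, 1.00000)
Gv2 = (0.04000, 5.00000); divide by 5.00000 → v3 = (0.00800, 1.00000)
Requested entry of v3: 1/125 = 0.0080

0.0080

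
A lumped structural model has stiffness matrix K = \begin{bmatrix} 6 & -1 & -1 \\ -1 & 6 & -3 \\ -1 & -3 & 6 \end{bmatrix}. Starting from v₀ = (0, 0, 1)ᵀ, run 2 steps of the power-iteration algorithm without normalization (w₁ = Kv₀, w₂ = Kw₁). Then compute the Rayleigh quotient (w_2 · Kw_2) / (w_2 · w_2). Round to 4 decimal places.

λ ≈ 8.8808

w1 = Kv₀ = (-1, -3, 6)
w2 = Kw1 = (-9, -35, 46)
Kw2 = (-65, -339, 390)
w2·Kw2 = (-9)·(-65) + (-35)·(-339) + 46·390 = 30390; w2·w2 = (-9)·(-9) + (-35)·(-35) + 46·46 = 3422
λ ≈ 30390/3422 = 8.8808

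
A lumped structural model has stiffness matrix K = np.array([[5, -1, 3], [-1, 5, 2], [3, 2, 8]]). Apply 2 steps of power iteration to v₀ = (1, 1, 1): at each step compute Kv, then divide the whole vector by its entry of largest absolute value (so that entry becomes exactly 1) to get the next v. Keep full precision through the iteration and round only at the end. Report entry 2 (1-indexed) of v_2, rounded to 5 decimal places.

Kv0 = (7.000000, 6.000000, 13.000000); divide by 13.000000 → v1 = (0.538462, 0.461538, 1.000000)
Kv1 = (5.230769, 3.769231, 10.538462); divide by 10.538462 → v2 = (0.496350, 0.357664, 1.000000)
Requested entry of v2: 49/137 = 0.35766

0.35766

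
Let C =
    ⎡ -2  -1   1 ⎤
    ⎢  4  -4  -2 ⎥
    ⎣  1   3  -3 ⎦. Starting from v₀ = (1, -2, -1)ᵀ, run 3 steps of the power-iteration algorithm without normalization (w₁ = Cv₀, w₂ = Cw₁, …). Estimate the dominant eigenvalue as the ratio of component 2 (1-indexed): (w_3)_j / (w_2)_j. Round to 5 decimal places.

w1 = Cv₀ = (-1, 14, -2)
w2 = Cw1 = (-14, -56, 47)
w3 = Cw2 = (131, 74, -323)
Ratio at component: 74 / -56 = -1.32143

λ ≈ -1.32143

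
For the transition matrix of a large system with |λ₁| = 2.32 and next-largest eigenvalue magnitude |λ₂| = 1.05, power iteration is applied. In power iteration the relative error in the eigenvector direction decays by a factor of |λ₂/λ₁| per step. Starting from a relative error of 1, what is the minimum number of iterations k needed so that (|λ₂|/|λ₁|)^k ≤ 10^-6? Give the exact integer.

18

|λ₂/λ₁| = 1.05/2.32 = 0.45259
Need k ≥ ln(10^-6) / ln(0.45259) = -13.8155 / -0.7928 ≈ 17.427
Smallest integer k satisfying the bound: 18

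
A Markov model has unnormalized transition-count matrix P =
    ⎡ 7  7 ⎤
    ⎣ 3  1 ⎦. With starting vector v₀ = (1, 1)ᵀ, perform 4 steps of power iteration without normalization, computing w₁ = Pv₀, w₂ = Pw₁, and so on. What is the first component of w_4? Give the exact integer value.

w1 = Pv₀ = (14, 4)
w2 = Pw1 = (126, 46)
w3 = Pw2 = (1204, 424)
w4 = Pw3 = (11396, 4036)
The requested component of w4 is 11396.

11396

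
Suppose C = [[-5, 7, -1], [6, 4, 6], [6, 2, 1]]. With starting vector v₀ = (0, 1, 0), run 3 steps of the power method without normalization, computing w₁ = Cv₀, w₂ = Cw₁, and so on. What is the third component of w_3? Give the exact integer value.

138

w1 = Cv₀ = ((-5)·0 + 7·1 + (-1)·0; 6·0 + 4·1 + 6·0; 6·0 + 2·1 + 1·0) = (7, 4, 2)
w2 = Cw1 = ((-5)·7 + 7·4 + (-1)·2; 6·7 + 4·4 + 6·2; 6·7 + 2·4 + 1·2) = (-9, 70, 52)
w3 = Cw2 = (483, 538, 138)
The requested component of w3 is 138.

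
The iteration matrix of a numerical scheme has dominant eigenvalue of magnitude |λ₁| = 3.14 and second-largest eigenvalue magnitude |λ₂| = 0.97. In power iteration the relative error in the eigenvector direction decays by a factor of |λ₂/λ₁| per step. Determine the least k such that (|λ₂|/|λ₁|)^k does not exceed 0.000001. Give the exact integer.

12

|λ₂/λ₁| = 0.97/3.14 = 0.30892
Need k ≥ ln(0.000001) / ln(0.30892) = -13.8155 / -1.1747 ≈ 11.761
Smallest integer k satisfying the bound: 12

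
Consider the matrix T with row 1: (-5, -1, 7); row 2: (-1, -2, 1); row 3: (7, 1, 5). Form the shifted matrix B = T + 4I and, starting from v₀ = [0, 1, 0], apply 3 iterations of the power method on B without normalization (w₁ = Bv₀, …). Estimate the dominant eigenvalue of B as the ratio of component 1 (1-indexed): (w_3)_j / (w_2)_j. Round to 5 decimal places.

B = T + 4I has rows (-1, -1, 7); (-1, 2, 1); (7, 1, 9)
w1 = Bv₀ = ((-1)·0 + (-1)·1 + 7·0; (-1)·0 + 2·1 + 1·0; 7·0 + 1·1 + 9·0) = (-1, 2, 1)
w2 = Bw1 = ((-1)·(-1) + (-1)·2 + 7·1; (-1)·(-1) + 2·2 + 1·1; 7·(-1) + 1·2 + 9·1) = (6, 6, 4)
w3 = Bw2 = (16, 10, 84)
Ratio: 16/6 = 2.66667

μ ≈ 2.66667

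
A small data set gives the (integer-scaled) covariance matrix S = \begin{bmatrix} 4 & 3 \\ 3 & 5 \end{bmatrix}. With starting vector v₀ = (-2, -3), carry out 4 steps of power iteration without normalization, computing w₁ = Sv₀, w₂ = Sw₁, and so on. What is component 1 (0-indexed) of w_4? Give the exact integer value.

w1 = Sv₀ = (4·(-2) + 3·(-3); 3·(-2) + 5·(-3)) = (-17, -21)
w2 = Sw1 = (4·(-17) + 3·(-21); 3·(-17) + 5·(-21)) = (-131, -156)
w3 = Sw2 = (-992, -1173)
w4 = Sw3 = (-7487, -8841)
The requested component of w4 is -8841.

-8841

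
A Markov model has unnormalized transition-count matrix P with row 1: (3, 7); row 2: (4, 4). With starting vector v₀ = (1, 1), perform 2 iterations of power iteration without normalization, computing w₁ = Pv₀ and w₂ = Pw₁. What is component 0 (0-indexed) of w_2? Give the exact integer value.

86

w1 = Pv₀ = (10, 8)
w2 = Pw1 = (86, 72)
The requested component of w2 is 86.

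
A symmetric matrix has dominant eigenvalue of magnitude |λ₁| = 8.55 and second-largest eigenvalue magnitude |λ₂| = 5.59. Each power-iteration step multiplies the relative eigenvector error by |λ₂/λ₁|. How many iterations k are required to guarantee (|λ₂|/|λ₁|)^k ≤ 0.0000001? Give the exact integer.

|λ₂/λ₁| = 5.59/8.55 = 0.65380
Need k ≥ ln(0.0000001) / ln(0.65380) = -16.1181 / -0.4250 ≈ 37.929
Smallest integer k satisfying the bound: 38

38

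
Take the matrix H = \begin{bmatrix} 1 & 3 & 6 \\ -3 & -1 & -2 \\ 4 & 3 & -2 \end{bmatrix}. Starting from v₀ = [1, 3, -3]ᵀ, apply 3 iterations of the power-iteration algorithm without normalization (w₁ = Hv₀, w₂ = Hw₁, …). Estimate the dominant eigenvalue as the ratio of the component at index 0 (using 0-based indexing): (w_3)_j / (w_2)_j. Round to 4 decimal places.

λ ≈ -3.3585

w1 = Hv₀ = (1·1 + 3·3 + 6·(-3); (-3)·1 + (-1)·3 + (-2)·(-3); 4·1 + 3·3 + (-2)·(-3)) = (-8, 0, 19)
w2 = Hw1 = (1·(-8) + 3·0 + 6·19; (-3)·(-8) + (-1)·0 + (-2)·19; 4·(-8) + 3·0 + (-2)·19) = (106, -14, -70)
w3 = Hw2 = (-356, -164, 522)
Ratio at component: -356 / 106 = -3.3585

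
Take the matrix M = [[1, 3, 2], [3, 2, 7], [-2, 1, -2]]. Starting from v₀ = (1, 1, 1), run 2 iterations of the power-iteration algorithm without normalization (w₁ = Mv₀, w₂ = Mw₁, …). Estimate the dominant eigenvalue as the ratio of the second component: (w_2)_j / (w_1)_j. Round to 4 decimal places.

1.7500

w1 = Mv₀ = (1·1 + 3·1 + 2·1; 3·1 + 2·1 + 7·1; (-2)·1 + 1·1 + (-2)·1) = (6, 12, -3)
w2 = Mw1 = (1·6 + 3·12 + 2·(-3); 3·6 + 2·12 + 7·(-3); (-2)·6 + 1·12 + (-2)·(-3)) = (36, 21, 6)
Ratio at component: 21 / 12 = 1.7500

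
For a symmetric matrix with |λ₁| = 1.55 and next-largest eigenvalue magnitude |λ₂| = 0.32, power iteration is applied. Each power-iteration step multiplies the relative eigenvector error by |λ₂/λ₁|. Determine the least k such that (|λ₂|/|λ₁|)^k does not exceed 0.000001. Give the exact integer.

9

|λ₂/λ₁| = 0.32/1.55 = 0.20645
Need k ≥ ln(0.000001) / ln(0.20645) = -13.8155 / -1.5777 ≈ 8.757
Smallest integer k satisfying the bound: 9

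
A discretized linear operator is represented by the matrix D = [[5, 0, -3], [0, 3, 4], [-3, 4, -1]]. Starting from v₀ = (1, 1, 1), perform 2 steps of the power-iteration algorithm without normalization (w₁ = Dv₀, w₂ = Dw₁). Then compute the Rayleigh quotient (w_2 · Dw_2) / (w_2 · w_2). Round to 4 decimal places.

3.6244

w1 = Dv₀ = (2, 7, 0)
w2 = Dw1 = (10, 21, 22)
Dw2 = (-16, 151, 32)
w2·Dw2 = 10·(-16) + 21·151 + 22·32 = 3715; w2·w2 = 10·10 + 21·21 + 22·22 = 1025
λ ≈ 3715/1025 = 3.6244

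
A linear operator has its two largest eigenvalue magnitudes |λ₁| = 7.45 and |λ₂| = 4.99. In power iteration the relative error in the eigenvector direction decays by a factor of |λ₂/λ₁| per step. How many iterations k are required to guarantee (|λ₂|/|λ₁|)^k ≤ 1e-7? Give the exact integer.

41

|λ₂/λ₁| = 4.99/7.45 = 0.66980
Need k ≥ ln(1e-7) / ln(0.66980) = -16.1181 / -0.4008 ≈ 40.217
Smallest integer k satisfying the bound: 41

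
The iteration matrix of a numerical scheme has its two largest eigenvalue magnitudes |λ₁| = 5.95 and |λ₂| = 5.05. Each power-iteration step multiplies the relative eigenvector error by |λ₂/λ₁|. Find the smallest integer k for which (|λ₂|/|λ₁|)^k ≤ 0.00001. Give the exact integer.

|λ₂/λ₁| = 5.05/5.95 = 0.84874
Need k ≥ ln(0.00001) / ln(0.84874) = -11.5129 / -0.1640 ≈ 70.199
Smallest integer k satisfying the bound: 71

71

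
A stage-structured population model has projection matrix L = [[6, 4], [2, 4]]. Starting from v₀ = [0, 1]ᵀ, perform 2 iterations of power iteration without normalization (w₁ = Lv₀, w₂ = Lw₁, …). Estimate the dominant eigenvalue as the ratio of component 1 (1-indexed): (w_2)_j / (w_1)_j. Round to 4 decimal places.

w1 = Lv₀ = (4, 4)
w2 = Lw1 = (40, 24)
Ratio at component: 40 / 4 = 10.0000

λ ≈ 10.0000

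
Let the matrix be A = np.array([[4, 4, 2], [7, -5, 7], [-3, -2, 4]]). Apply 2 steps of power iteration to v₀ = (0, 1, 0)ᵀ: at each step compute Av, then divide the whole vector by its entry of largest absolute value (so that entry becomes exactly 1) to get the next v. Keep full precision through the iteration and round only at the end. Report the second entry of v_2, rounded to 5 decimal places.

1.00000

Av0 = (4.000000, -5.000000, -2.000000); divide by -5.000000 → v1 = (-0.800000, 1.000000, 0.400000)
Av1 = (1.600000, -7.800000, 2.000000); divide by -7.800000 → v2 = (-0.205128, 1.000000, -0.256410)
Requested entry of v2: 39/39 = 1.00000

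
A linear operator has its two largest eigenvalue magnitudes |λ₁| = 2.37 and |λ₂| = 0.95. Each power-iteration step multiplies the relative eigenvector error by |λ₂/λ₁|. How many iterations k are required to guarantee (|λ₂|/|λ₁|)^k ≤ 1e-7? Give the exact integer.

|λ₂/λ₁| = 0.95/2.37 = 0.40084
Need k ≥ ln(1e-7) / ln(0.40084) = -16.1181 / -0.9142 ≈ 17.631
Smallest integer k satisfying the bound: 18

18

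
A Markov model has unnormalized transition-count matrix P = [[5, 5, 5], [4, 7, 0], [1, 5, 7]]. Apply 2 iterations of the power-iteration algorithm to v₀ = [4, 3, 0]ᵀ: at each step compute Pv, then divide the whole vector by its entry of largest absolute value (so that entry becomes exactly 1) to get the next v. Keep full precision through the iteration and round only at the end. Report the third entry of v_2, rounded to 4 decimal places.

0.7758

Pv0 = (35.00000, 37.00000, 19.00000); divide by 37.00000 → v1 = (0.94595, 1.00000, 0.51351)
Pv1 = (12.29730, 10.78378, 9.54054); divide by 12.29730 → v2 = (1.00000, 0.87692, 0.77582)
Requested entry of v2: 353/455 = 0.7758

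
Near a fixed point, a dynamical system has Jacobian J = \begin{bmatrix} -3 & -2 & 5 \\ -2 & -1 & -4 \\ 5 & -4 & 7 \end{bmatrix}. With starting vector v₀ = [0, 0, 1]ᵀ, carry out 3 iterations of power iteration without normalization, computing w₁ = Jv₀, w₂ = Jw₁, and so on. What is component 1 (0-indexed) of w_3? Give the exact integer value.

w1 = Jv₀ = (5, -4, 7)
w2 = Jw1 = (28, -34, 90)
w3 = Jw2 = (434, -382, 906)
The requested component of w3 is -382.

-382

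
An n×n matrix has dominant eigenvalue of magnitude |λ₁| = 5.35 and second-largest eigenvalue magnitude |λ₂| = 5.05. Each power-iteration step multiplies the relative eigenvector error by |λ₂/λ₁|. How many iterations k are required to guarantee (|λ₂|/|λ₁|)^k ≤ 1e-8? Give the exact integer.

320

|λ₂/λ₁| = 5.05/5.35 = 0.94393
Need k ≥ ln(1e-8) / ln(0.94393) = -18.4207 / -0.0577 ≈ 319.203
Smallest integer k satisfying the bound: 320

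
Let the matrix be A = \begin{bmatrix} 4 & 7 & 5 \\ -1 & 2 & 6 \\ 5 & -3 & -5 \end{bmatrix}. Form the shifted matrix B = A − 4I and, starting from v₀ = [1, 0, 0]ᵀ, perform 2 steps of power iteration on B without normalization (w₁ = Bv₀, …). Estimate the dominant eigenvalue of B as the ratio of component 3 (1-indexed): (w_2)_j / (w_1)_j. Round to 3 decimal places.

μ ≈ -8.400

B = A − 4I has rows (0, 7, 5); (-1, -2, 6); (5, -3, -9)
w1 = Bv₀ = (0·1 + 7·0 + 5·0; (-1)·1 + (-2)·0 + 6·0; 5·1 + (-3)·0 + (-9)·0) = (0, -1, 5)
w2 = Bw1 = (0·0 + 7·(-1) + 5·5; (-1)·0 + (-2)·(-1) + 6·5; 5·0 + (-3)·(-1) + (-9)·5) = (18, 32, -42)
Ratio: -42/5 = -8.400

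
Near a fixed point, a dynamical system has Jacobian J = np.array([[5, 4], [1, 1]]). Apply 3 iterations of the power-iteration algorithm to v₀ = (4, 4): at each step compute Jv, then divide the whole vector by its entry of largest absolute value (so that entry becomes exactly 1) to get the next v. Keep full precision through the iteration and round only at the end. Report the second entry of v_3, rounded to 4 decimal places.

0.2071

Jv0 = (36.00000, 8.00000); divide by 36.00000 → v1 = (1.00000, 0.22222)
Jv1 = (5.88889, 1.22222); divide by 5.88889 → v2 = (1.00000, 0.20755)
Jv2 = (5.83019, 1.20755); divide by 5.83019 → v3 = (1.00000, 0.20712)
Requested entry of v3: 256/1236 = 0.2071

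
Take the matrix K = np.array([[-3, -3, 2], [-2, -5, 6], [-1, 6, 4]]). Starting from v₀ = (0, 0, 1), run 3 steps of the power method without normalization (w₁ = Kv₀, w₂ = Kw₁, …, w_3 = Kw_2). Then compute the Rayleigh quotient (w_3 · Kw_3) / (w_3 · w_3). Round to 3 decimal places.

w1 = Kv₀ = (2, 6, 4)
w2 = Kw1 = (-16, -10, 50)
w3 = Kw2 = (178, 382, 156)
Kw3 = (-1368, -1330, 2738)
w3·Kw3 = 178·(-1368) + 382·(-1330) + 156·2738 = -324436; w3·w3 = 178·178 + 382·382 + 156·156 = 201944
λ ≈ -324436/201944 = -1.607

-1.607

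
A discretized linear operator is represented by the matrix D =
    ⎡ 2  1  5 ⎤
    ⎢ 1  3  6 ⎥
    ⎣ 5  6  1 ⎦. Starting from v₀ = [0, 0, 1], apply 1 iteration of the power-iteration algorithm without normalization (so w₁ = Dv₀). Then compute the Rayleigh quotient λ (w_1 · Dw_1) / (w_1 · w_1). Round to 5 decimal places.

λ ≈ 5.50000

w1 = Dv₀ = (2·0 + 1·0 + 5·1; 1·0 + 3·0 + 6·1; 5·0 + 6·0 + 1·1) = (5, 6, 1)
Dw1 = (21, 29, 62)
w1·Dw1 = 5·21 + 6·29 + 1·62 = 341; w1·w1 = 5·5 + 6·6 + 1·1 = 62
λ ≈ 341/62 = 5.50000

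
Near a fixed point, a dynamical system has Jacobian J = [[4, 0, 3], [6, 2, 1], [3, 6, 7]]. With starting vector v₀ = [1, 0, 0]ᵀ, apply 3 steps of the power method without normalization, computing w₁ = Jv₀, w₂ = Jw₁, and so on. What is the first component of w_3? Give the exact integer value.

307

w1 = Jv₀ = (4, 6, 3)
w2 = Jw1 = (25, 39, 69)
w3 = Jw2 = (307, 297, 792)
The requested component of w3 is 307.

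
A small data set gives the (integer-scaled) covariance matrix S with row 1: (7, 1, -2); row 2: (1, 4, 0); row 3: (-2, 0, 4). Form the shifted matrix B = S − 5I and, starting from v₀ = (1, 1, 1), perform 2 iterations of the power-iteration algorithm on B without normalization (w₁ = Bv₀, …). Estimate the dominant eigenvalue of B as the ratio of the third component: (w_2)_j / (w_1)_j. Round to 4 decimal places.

B = S − 5I has rows (2, 1, -2); (1, -1, 0); (-2, 0, -1)
w1 = Bv₀ = (2·1 + 1·1 + (-2)·1; 1·1 + (-1)·1 + 0·1; (-2)·1 + 0·1 + (-1)·1) = (1, 0, -3)
w2 = Bw1 = (2·1 + 1·0 + (-2)·(-3); 1·1 + (-1)·0 + 0·(-3); (-2)·1 + 0·0 + (-1)·(-3)) = (8, 1, 1)
Ratio: 1/-3 = -0.3333

μ ≈ -0.3333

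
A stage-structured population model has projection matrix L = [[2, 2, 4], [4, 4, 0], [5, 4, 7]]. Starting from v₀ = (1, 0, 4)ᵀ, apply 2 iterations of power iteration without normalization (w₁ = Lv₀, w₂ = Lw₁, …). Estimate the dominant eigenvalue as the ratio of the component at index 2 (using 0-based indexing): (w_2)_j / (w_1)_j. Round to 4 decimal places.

w1 = Lv₀ = (2·1 + 2·0 + 4·4; 4·1 + 4·0 + 0·4; 5·1 + 4·0 + 7·4) = (18, 4, 33)
w2 = Lw1 = (2·18 + 2·4 + 4·33; 4·18 + 4·4 + 0·33; 5·18 + 4·4 + 7·33) = (176, 88, 337)
Ratio at component: 337 / 33 = 10.2121

10.2121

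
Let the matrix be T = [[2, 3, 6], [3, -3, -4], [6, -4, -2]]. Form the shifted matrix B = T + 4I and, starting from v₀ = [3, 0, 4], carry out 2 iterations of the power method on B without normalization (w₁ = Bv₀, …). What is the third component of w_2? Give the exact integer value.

B = T + 4I has rows (6, 3, 6); (3, 1, -4); (6, -4, 2)
w1 = Bv₀ = (6·3 + 3·0 + 6·4; 3·3 + 1·0 + (-4)·4; 6·3 + (-4)·0 + 2·4) = (42, -7, 26)
w2 = Bw1 = (6·42 + 3·(-7) + 6·26; 3·42 + 1·(-7) + (-4)·26; 6·42 + (-4)·(-7) + 2·26) = (387, 15, 332)
Requested component of w2: 332

332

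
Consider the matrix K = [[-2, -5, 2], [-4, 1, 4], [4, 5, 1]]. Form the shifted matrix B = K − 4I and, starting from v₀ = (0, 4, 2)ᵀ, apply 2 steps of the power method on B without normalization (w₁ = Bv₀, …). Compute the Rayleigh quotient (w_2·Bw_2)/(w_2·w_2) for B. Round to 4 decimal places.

μ ≈ -12.1019

B = K − 4I has rows (-6, -5, 2); (-4, -3, 4); (4, 5, -3)
w1 = Bv₀ = ((-6)·0 + (-5)·4 + 2·2; (-4)·0 + (-3)·4 + 4·2; 4·0 + 5·4 + (-3)·2) = (-16, -4, 14)
w2 = Bw1 = ((-6)·(-16) + (-5)·(-4) + 2·14; (-4)·(-16) + (-3)·(-4) + 4·14; 4·(-16) + 5·(-4) + (-3)·14) = (144, 132, -126)
Bw2 = (-1776, -1476, 1614)
w2·Bw2 = -653940; w2·w2 = 54036; μ ≈ -653940/54036 = -12.1019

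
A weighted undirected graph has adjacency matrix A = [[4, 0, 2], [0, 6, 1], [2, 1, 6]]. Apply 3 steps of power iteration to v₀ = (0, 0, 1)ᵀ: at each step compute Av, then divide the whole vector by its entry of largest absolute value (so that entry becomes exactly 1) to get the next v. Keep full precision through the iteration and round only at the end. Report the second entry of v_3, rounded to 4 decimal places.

0.3792

Av0 = (2.00000, 1.00000, 6.00000); divide by 6.00000 → v1 = (0.33333, 0.16667, 1.00000)
Av1 = (3.33333, 2.00000, 6.83333); divide by 6.83333 → v2 = (0.48780, 0.29268, 1.00000)
Av2 = (3.95122, 2.75610, 7.26829); divide by 7.26829 → v3 = (0.54362, 0.37919, 1.00000)
Requested entry of v3: 113/298 = 0.3792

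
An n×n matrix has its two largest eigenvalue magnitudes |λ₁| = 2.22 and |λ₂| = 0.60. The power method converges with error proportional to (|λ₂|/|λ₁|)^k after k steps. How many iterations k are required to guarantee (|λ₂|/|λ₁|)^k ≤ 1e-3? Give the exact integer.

|λ₂/λ₁| = 0.60/2.22 = 0.27027
Need k ≥ ln(1e-3) / ln(0.27027) = -6.9078 / -1.3083 ≈ 5.280
Smallest integer k satisfying the bound: 6

6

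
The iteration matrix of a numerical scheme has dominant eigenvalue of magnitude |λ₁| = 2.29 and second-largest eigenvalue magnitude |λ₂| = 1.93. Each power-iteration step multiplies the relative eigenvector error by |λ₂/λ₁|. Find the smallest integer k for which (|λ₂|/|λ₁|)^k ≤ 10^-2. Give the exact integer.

|λ₂/λ₁| = 1.93/2.29 = 0.84279
Need k ≥ ln(10^-2) / ln(0.84279) = -4.6052 / -0.1710 ≈ 26.926
Smallest integer k satisfying the bound: 27

27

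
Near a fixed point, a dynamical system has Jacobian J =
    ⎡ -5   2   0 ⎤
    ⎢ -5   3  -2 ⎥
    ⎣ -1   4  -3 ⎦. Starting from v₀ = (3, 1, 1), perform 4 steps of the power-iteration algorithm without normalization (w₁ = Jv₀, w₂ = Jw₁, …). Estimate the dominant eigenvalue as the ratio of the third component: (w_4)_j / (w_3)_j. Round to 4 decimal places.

w1 = Jv₀ = ((-5)·3 + 2·1 + 0·1; (-5)·3 + 3·1 + (-2)·1; (-1)·3 + 4·1 + (-3)·1) = (-13, -14, -2)
w2 = Jw1 = ((-5)·(-13) + 2·(-14) + 0·(-2); (-5)·(-13) + 3·(-14) + (-2)·(-2); (-1)·(-13) + 4·(-14) + (-3)·(-2)) = (37, 27, -37)
w3 = Jw2 = (-131, -30, 182)
w4 = Jw3 = (595, 201, -535)
Ratio at component: -535 / 182 = -2.9396

-2.9396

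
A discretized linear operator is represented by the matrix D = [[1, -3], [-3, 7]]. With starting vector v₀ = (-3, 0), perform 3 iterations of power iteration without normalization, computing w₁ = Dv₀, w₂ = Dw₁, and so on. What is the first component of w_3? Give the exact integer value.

-246

w1 = Dv₀ = (1·(-3) + (-3)·0; (-3)·(-3) + 7·0) = (-3, 9)
w2 = Dw1 = (1·(-3) + (-3)·9; (-3)·(-3) + 7·9) = (-30, 72)
w3 = Dw2 = (-246, 594)
The requested component of w3 is -246.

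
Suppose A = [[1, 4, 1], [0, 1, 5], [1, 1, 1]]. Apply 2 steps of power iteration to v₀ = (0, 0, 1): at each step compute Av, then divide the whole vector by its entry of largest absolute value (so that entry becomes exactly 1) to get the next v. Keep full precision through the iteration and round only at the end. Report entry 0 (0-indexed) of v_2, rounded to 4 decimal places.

Av0 = (1.00000, 5.00000, 1.00000); divide by 5.00000 → v1 = (0.20000, 1.00000, 0.20000)
Av1 = (4.40000, 2.00000, 1.40000); divide by 4.40000 → v2 = (1.00000, 0.45455, 0.31818)
Requested entry of v2: 22/22 = 1.0000

1.0000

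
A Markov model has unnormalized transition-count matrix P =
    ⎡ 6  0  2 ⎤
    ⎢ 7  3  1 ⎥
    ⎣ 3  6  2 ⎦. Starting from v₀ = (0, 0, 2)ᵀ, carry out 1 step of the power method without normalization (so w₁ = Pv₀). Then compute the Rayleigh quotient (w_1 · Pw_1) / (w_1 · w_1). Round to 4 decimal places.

λ ≈ 9.2222

w1 = Pv₀ = (6·0 + 0·0 + 2·2; 7·0 + 3·0 + 1·2; 3·0 + 6·0 + 2·2) = (4, 2, 4)
Pw1 = (32, 38, 32)
w1·Pw1 = 4·32 + 2·38 + 4·32 = 332; w1·w1 = 4·4 + 2·2 + 4·4 = 36
λ ≈ 332/36 = 9.2222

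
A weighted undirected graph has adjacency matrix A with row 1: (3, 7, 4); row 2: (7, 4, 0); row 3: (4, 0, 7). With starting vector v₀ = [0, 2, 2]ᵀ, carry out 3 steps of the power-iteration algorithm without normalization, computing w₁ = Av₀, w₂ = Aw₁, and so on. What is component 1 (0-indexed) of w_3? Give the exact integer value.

1990

w1 = Av₀ = (22, 8, 14)
w2 = Aw1 = (178, 186, 186)
w3 = Aw2 = (2580, 1990, 2014)
The requested component of w3 is 1990.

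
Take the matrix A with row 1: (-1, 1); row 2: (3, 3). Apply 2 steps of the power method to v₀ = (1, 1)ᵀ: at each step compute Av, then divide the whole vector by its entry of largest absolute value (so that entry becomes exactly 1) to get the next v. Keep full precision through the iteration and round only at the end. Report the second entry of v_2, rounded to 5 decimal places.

1.00000

Av0 = (0.000000, 6.000000); divide by 6.000000 → v1 = (0.000000, 1.000000)
Av1 = (1.000000, 3.000000); divide by 3.000000 → v2 = (0.333333, 1.000000)
Requested entry of v2: 18/18 = 1.00000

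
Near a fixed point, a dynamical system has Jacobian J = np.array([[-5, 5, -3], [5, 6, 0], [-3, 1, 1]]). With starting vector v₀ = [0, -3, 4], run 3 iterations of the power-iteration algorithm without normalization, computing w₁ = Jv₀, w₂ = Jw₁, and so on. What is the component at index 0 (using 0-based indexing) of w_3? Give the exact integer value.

w1 = Jv₀ = ((-5)·0 + 5·(-3) + (-3)·4; 5·0 + 6·(-3) + 0·4; (-3)·0 + 1·(-3) + 1·4) = (-27, -18, 1)
w2 = Jw1 = ((-5)·(-27) + 5·(-18) + (-3)·1; 5·(-27) + 6·(-18) + 0·1; (-3)·(-27) + 1·(-18) + 1·1) = (42, -243, 64)
w3 = Jw2 = (-1617, -1248, -305)
The requested component of w3 is -1617.

-1617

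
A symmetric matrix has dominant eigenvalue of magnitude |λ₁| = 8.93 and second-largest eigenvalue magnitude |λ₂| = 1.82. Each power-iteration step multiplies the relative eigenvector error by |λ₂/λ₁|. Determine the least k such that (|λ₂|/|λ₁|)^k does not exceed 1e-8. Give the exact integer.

|λ₂/λ₁| = 1.82/8.93 = 0.20381
Need k ≥ ln(1e-8) / ln(0.20381) = -18.4207 / -1.5906 ≈ 11.581
Smallest integer k satisfying the bound: 12

12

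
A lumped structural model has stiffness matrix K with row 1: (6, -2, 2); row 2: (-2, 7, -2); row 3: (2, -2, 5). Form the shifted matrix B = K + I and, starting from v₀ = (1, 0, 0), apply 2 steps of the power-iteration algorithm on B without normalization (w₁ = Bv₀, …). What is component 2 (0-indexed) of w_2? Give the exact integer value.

B = K + I has rows (7, -2, 2); (-2, 8, -2); (2, -2, 6)
w1 = Bv₀ = (7·1 + (-2)·0 + 2·0; (-2)·1 + 8·0 + (-2)·0; 2·1 + (-2)·0 + 6·0) = (7, -2, 2)
w2 = Bw1 = (7·7 + (-2)·(-2) + 2·2; (-2)·7 + 8·(-2) + (-2)·2; 2·7 + (-2)·(-2) + 6·2) = (57, -34, 30)
Requested component of w2: 30

30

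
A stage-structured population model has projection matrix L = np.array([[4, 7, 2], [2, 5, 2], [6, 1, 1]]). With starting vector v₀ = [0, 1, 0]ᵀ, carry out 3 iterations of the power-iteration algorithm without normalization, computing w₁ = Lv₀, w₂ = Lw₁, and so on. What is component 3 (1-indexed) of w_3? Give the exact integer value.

w1 = Lv₀ = (4·0 + 7·1 + 2·0; 2·0 + 5·1 + 2·0; 6·0 + 1·1 + 1·0) = (7, 5, 1)
w2 = Lw1 = (4·7 + 7·5 + 2·1; 2·7 + 5·5 + 2·1; 6·7 + 1·5 + 1·1) = (65, 41, 48)
w3 = Lw2 = (643, 431, 479)
The requested component of w3 is 479.

479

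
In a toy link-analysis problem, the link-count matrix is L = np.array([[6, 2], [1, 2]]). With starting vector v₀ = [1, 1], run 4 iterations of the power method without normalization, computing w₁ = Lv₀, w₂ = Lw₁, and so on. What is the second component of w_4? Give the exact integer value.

516

w1 = Lv₀ = (6·1 + 2·1; 1·1 + 2·1) = (8, 3)
w2 = Lw1 = (6·8 + 2·3; 1·8 + 2·3) = (54, 14)
w3 = Lw2 = (352, 82)
w4 = Lw3 = (2276, 516)
The requested component of w4 is 516.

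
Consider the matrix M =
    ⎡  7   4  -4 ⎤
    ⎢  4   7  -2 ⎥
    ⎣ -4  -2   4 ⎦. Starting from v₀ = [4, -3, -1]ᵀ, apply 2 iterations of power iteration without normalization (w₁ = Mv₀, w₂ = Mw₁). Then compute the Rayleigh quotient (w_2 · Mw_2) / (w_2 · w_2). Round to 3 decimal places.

12.383

w1 = Mv₀ = (20, -3, -14)
w2 = Mw1 = (184, 87, -130)
Mw2 = (2156, 1605, -1430)
w2·Mw2 = 184·2156 + 87·1605 + (-130)·(-1430) = 722239; w2·w2 = 184·184 + 87·87 + (-130)·(-130) = 58325
λ ≈ 722239/58325 = 12.383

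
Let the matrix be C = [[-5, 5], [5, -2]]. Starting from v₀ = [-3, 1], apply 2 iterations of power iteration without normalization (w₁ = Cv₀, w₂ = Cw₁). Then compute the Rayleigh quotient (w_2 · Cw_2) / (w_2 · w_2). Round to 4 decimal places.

λ ≈ -8.7184

w1 = Cv₀ = ((-5)·(-3) + 5·1; 5·(-3) + (-2)·1) = (20, -17)
w2 = Cw1 = ((-5)·20 + 5·(-17); 5·20 + (-2)·(-17)) = (-185, 134)
Cw2 = (1595, -1193)
w2·Cw2 = (-185)·1595 + 134·(-1193) = -454937; w2·w2 = (-185)·(-185) + 134·134 = 52181
λ ≈ -454937/52181 = -8.7184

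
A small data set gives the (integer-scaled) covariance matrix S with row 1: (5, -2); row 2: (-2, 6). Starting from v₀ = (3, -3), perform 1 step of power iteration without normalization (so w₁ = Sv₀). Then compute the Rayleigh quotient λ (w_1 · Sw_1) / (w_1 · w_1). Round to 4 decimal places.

λ ≈ 7.5487

w1 = Sv₀ = (5·3 + (-2)·(-3); (-2)·3 + 6·(-3)) = (21, -24)
Sw1 = (153, -186)
w1·Sw1 = 21·153 + (-24)·(-186) = 7677; w1·w1 = 21·21 + (-24)·(-24) = 1017
λ ≈ 7677/1017 = 7.5487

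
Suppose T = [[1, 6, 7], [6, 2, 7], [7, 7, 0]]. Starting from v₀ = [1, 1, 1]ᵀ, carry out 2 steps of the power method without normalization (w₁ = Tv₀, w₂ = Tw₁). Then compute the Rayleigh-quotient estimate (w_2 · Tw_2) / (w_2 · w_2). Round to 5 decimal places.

λ ≈ 14.34476

w1 = Tv₀ = (14, 15, 14)
w2 = Tw1 = (202, 212, 203)
Tw2 = (2895, 3057, 2898)
w2·Tw2 = 202·2895 + 212·3057 + 203·2898 = 1821168; w2·w2 = 202·202 + 212·212 + 203·203 = 126957
λ ≈ 1821168/126957 = 14.34476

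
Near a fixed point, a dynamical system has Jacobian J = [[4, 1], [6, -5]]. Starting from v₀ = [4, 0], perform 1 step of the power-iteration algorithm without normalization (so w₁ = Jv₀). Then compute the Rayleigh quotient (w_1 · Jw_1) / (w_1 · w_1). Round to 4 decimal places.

w1 = Jv₀ = (4·4 + 1·0; 6·4 + (-5)·0) = (16, 24)
Jw1 = (88, -24)
w1·Jw1 = 16·88 + 24·(-24) = 832; w1·w1 = 16·16 + 24·24 = 832
λ ≈ 832/832 = 1.0000

1.0000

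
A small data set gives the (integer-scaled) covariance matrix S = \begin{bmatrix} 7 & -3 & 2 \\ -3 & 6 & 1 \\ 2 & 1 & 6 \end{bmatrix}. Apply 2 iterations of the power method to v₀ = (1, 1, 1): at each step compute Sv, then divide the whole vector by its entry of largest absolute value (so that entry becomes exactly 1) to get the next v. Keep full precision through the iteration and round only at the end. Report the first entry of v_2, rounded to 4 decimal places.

Sv0 = (6.00000, 4.00000, 9.00000); divide by 9.00000 → v1 = (0.66667, 0.44444, 1.00000)
Sv1 = (5.33333, 1.66667, 7.77778); divide by 7.77778 → v2 = (0.68571, 0.21429, 1.00000)
Requested entry of v2: 48/70 = 0.6857

0.6857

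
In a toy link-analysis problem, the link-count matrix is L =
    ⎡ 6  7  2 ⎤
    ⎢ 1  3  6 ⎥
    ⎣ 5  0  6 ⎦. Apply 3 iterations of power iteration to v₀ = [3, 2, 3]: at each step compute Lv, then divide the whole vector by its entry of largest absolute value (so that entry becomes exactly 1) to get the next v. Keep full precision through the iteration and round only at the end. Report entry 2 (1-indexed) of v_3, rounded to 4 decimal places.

0.6384

Lv0 = (38.00000, 27.00000, 33.00000); divide by 38.00000 → v1 = (1.00000, 0.71053, 0.86842)
Lv1 = (12.71053, 8.34211, 10.21053); divide by 12.71053 → v2 = (1.00000, 0.65631, 0.80331)
Lv2 = (12.20083, 7.78882, 9.81988); divide by 12.20083 → v3 = (1.00000, 0.63838, 0.80485)
Requested entry of v3: 3762/5893 = 0.6384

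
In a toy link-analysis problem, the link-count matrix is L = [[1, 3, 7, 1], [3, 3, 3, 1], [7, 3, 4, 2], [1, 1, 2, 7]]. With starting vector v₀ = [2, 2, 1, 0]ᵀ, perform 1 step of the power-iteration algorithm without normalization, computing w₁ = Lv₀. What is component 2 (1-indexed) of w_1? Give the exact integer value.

w1 = Lv₀ = (1·2 + 3·2 + 7·1 + 1·0; 3·2 + 3·2 + 3·1 + 1·0; 7·2 + 3·2 + 4·1 + 2·0; 1·2 + 1·2 + 2·1 + 7·0) = (15, 15, 24, 6)
The requested component of w1 is 15.

15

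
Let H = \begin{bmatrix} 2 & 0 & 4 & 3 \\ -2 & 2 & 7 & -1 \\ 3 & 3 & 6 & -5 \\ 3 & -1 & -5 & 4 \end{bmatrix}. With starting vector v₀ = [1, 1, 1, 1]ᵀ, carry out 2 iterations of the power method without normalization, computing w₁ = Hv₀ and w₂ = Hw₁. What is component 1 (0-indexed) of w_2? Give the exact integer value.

42

w1 = Hv₀ = (9, 6, 7, 1)
w2 = Hw1 = (49, 42, 82, -10)
The requested component of w2 is 42.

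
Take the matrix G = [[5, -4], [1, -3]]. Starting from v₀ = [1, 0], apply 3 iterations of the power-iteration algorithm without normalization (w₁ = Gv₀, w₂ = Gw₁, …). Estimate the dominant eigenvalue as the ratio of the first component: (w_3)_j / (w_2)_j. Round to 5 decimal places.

4.61905

w1 = Gv₀ = (5, 1)
w2 = Gw1 = (21, 2)
w3 = Gw2 = (97, 15)
Ratio at component: 97 / 21 = 4.61905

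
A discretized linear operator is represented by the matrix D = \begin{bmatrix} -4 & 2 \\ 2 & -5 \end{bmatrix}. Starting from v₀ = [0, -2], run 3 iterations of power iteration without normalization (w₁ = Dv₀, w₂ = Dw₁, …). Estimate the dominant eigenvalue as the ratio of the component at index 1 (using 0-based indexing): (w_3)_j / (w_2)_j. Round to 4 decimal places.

w1 = Dv₀ = ((-4)·0 + 2·(-2); 2·0 + (-5)·(-2)) = (-4, 10)
w2 = Dw1 = ((-4)·(-4) + 2·10; 2·(-4) + (-5)·10) = (36, -58)
w3 = Dw2 = (-260, 362)
Ratio at component: 362 / -58 = -6.2414

λ ≈ -6.2414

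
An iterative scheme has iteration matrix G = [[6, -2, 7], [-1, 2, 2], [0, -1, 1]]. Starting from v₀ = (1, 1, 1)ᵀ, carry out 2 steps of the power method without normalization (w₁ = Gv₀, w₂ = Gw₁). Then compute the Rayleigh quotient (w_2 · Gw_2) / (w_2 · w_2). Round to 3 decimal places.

w1 = Gv₀ = (11, 3, 0)
w2 = Gw1 = (60, -5, -3)
Gw2 = (349, -76, 2)
w2·Gw2 = 60·349 + (-5)·(-76) + (-3)·2 = 21314; w2·w2 = 60·60 + (-5)·(-5) + (-3)·(-3) = 3634
λ ≈ 21314/3634 = 5.865

5.865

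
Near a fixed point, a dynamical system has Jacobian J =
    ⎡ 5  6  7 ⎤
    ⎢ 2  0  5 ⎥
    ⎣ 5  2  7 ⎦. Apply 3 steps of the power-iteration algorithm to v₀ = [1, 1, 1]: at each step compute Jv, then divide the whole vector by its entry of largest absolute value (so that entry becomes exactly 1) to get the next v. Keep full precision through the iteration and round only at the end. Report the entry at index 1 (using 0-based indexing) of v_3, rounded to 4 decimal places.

0.4594

Jv0 = (18.00000, 7.00000, 14.00000); divide by 18.00000 → v1 = (1.00000, 0.38889, 0.77778)
Jv1 = (12.77778, 5.88889, 11.22222); divide by 12.77778 → v2 = (1.00000, 0.46087, 0.87826)
Jv2 = (13.91304, 6.39130, 12.06957); divide by 13.91304 → v3 = (1.00000, 0.45938, 0.86750)
Requested entry of v3: 1470/3200 = 0.4594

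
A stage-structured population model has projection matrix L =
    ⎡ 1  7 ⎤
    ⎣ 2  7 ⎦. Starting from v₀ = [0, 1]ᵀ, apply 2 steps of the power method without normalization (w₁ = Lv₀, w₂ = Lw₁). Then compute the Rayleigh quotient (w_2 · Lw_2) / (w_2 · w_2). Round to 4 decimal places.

λ ≈ 8.8207

w1 = Lv₀ = (1·0 + 7·1; 2·0 + 7·1) = (7, 7)
w2 = Lw1 = (1·7 + 7·7; 2·7 + 7·7) = (56, 63)
Lw2 = (497, 553)
w2·Lw2 = 56·497 + 63·553 = 62671; w2·w2 = 56·56 + 63·63 = 7105
λ ≈ 62671/7105 = 8.8207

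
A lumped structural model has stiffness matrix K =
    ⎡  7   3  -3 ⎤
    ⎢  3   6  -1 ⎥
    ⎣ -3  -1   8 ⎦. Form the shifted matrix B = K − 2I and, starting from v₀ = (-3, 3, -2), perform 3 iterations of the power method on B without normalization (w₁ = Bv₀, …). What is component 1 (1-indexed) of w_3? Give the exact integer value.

B = K − 2I has rows (5, 3, -3); (3, 4, -1); (-3, -1, 6)
w1 = Bv₀ = (5·(-3) + 3·3 + (-3)·(-2); 3·(-3) + 4·3 + (-1)·(-2); (-3)·(-3) + (-1)·3 + 6·(-2)) = (0, 5, -6)
w2 = Bw1 = (5·0 + 3·5 + (-3)·(-6); 3·0 + 4·5 + (-1)·(-6); (-3)·0 + (-1)·5 + 6·(-6)) = (33, 26, -41)
w3 = Bw2 = (366, 244, -371)
Requested component of w3: 366

366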